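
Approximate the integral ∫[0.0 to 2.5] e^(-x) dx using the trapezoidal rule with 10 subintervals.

f(x) = e^(-x)
a = 0.0, b = 2.5, n = 10
h = (b - a)/n = 0.250000

Trapezoidal rule: (h/2)[f(x₀) + 2f(x₁) + 2f(x₂) + ... + f(xₙ)]

x_0 = 0.0000, f(x_0) = 1.000000, coefficient = 1
x_1 = 0.2500, f(x_1) = 0.778801, coefficient = 2
x_2 = 0.5000, f(x_2) = 0.606531, coefficient = 2
x_3 = 0.7500, f(x_3) = 0.472367, coefficient = 2
x_4 = 1.0000, f(x_4) = 0.367879, coefficient = 2
x_5 = 1.2500, f(x_5) = 0.286505, coefficient = 2
x_6 = 1.5000, f(x_6) = 0.223130, coefficient = 2
x_7 = 1.7500, f(x_7) = 0.173774, coefficient = 2
x_8 = 2.0000, f(x_8) = 0.135335, coefficient = 2
x_9 = 2.2500, f(x_9) = 0.105399, coefficient = 2
x_10 = 2.5000, f(x_10) = 0.082085, coefficient = 1

I ≈ (0.250000/2) × 7.381527 = 0.922691
Exact value: 0.917915
Error: 0.004776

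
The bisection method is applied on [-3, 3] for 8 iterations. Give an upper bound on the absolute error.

Bisection error bound: |error| ≤ (b-a)/2^n
|error| ≤ (3 - (-3))/2^8 = 6/2^8
|error| ≤ 0.0234375000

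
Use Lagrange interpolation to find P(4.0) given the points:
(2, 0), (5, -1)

Lagrange interpolation formula:
P(x) = Σ yᵢ × Lᵢ(x)
where Lᵢ(x) = Π_{j≠i} (x - xⱼ)/(xᵢ - xⱼ)

L_0(4.0) = (4.0 - 5)/(2 - 5) = 0.333333
L_1(4.0) = (4.0 - 2)/(5 - 2) = 0.666667

P(4.0) = 0×L_0(4.0) + (-1)×L_1(4.0)
P(4.0) = -0.666667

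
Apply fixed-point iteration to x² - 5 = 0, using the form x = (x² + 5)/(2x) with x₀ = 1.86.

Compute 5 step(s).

Equation: x² - 5 = 0
Fixed-point form: x = (x² + 5)/(2x)
x₀ = 1.86

x_1 = g(1.860000) = 2.274086
x_2 = g(2.274086) = 2.236386
x_3 = g(2.236386) = 2.236068
x_4 = g(2.236068) = 2.236068
x_5 = g(2.236068) = 2.236068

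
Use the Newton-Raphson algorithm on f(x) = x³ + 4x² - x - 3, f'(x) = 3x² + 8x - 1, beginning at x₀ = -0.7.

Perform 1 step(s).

f(x) = x³ + 4x² - x - 3
f'(x) = 3x² + 8x - 1
x₀ = -0.7

Newton-Raphson formula: x_{n+1} = x_n - f(x_n)/f'(x_n)

Iteration 1:
  f(-0.700000) = -0.683000
  f'(-0.700000) = -5.130000
  x_1 = -0.700000 - (-0.683000)/(-5.130000) = -0.833138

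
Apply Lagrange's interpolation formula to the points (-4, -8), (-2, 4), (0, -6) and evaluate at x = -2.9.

Lagrange interpolation formula:
P(x) = Σ yᵢ × Lᵢ(x)
where Lᵢ(x) = Π_{j≠i} (x - xⱼ)/(xᵢ - xⱼ)

L_0(-2.9) = (-2.9 - (-2))/(-4 - (-2)) × (-2.9 - 0)/(-4 - 0) = 0.326250
L_1(-2.9) = (-2.9 - (-4))/(-2 - (-4)) × (-2.9 - 0)/(-2 - 0) = 0.797500
L_2(-2.9) = (-2.9 - (-4))/(0 - (-4)) × (-2.9 - (-2))/(0 - (-2)) = -0.123750

P(-2.9) = (-8)×L_0(-2.9) + 4×L_1(-2.9) + (-6)×L_2(-2.9)
P(-2.9) = 1.322500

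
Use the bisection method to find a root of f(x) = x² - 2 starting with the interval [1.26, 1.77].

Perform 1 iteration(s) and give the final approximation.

f(x) = x² - 2
Initial interval: [1.26, 1.77]

Iteration 1:
  c_1 = (1.260000 + 1.770000)/2 = 1.515000
  f(c_1) = f(1.515000) = 0.295225
  f(a) × f(c) < 0, new interval: [1.260000, 1.515000]

After 1 iteration(s), the approximation is c_1 = 1.515000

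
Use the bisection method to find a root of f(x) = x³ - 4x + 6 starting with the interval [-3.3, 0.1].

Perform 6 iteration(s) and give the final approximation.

f(x) = x³ - 4x + 6
Initial interval: [-3.3, 0.1]

Iteration 1:
  c_1 = (-3.300000 + 0.100000)/2 = -1.600000
  f(c_1) = f(-1.600000) = 8.304000
  f(a) × f(c) < 0, new interval: [-3.300000, -1.600000]
Iteration 2:
  c_2 = (-3.300000 + (-1.600000))/2 = -2.450000
  f(c_2) = f(-2.450000) = 1.093875
  f(a) × f(c) < 0, new interval: [-3.300000, -2.450000]
Iteration 3:
  c_3 = (-3.300000 + (-2.450000))/2 = -2.875000
  f(c_3) = f(-2.875000) = -6.263672
  f(a) × f(c) ≥ 0, new interval: [-2.875000, -2.450000]
Iteration 4:
  c_4 = (-2.875000 + (-2.450000))/2 = -2.662500
  f(c_4) = f(-2.662500) = -2.224213
  f(a) × f(c) ≥ 0, new interval: [-2.662500, -2.450000]
Iteration 5:
  c_5 = (-2.662500 + (-2.450000))/2 = -2.556250
  f(c_5) = f(-2.556250) = -0.478596
  f(a) × f(c) ≥ 0, new interval: [-2.556250, -2.450000]
Iteration 6:
  c_6 = (-2.556250 + (-2.450000))/2 = -2.503125
  f(c_6) = f(-2.503125) = 0.328833
  f(a) × f(c) < 0, new interval: [-2.556250, -2.503125]

After 6 iteration(s), the approximation is c_6 = -2.503125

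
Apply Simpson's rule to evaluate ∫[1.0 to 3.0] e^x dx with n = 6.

f(x) = e^x
a = 1.0, b = 3.0, n = 6
h = (b - a)/n = 0.333333

Simpson's rule: (h/3)[f(x₀) + 4f(x₁) + 2f(x₂) + ... + f(xₙ)]

x_0 = 1.0000, f(x_0) = 2.718282, coefficient = 1
x_1 = 1.3333, f(x_1) = 3.793668, coefficient = 4
x_2 = 1.6667, f(x_2) = 5.294490, coefficient = 2
x_3 = 2.0000, f(x_3) = 7.389056, coefficient = 4
x_4 = 2.3333, f(x_4) = 10.312259, coefficient = 2
x_5 = 2.6667, f(x_5) = 14.391916, coefficient = 4
x_6 = 3.0000, f(x_6) = 20.085537, coefficient = 1

I ≈ (0.333333/3) × 156.315876 = 17.368431
Exact value: 17.367255
Error: 0.001176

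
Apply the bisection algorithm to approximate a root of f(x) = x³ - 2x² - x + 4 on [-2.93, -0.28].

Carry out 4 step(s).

f(x) = x³ - 2x² - x + 4
Initial interval: [-2.93, -0.28]

Iteration 1:
  c_1 = (-2.930000 + (-0.280000))/2 = -1.605000
  f(c_1) = f(-1.605000) = -3.681570
  f(a) × f(c) ≥ 0, new interval: [-1.605000, -0.280000]
Iteration 2:
  c_2 = (-1.605000 + (-0.280000))/2 = -0.942500
  f(c_2) = f(-0.942500) = 2.328659
  f(a) × f(c) < 0, new interval: [-1.605000, -0.942500]
Iteration 3:
  c_3 = (-1.605000 + (-0.942500))/2 = -1.273750
  f(c_3) = f(-1.273750) = -0.037710
  f(a) × f(c) ≥ 0, new interval: [-1.273750, -0.942500]
Iteration 4:
  c_4 = (-1.273750 + (-0.942500))/2 = -1.108125
  f(c_4) = f(-1.108125) = 1.291531
  f(a) × f(c) < 0, new interval: [-1.273750, -1.108125]

After 4 iteration(s), the approximation is c_4 = -1.108125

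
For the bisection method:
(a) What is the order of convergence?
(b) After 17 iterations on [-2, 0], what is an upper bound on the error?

(a) Bisection has linear (order 1) convergence; the error is halved each step.

(b) Error bound = (b-a)/2^n = (0 - (-2))/2^{17}
    = 2/2^{17}

(a) 1 (linear); (b) error ≤ 1.53e-05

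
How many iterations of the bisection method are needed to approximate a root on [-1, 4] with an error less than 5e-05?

We need (b-a)/2^n ≤ 5e-05
(4 - (-1))/2^n ≤ 5e-05
5/2^n ≤ 5e-05
2^n ≥ 100000
n ≥ log₂(100000) = 16.61
n ≥ 17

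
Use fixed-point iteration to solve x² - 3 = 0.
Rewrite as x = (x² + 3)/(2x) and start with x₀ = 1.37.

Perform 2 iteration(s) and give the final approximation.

Equation: x² - 3 = 0
Fixed-point form: x = (x² + 3)/(2x)
x₀ = 1.37

x_1 = g(1.370000) = 1.779891
x_2 = g(1.779891) = 1.732694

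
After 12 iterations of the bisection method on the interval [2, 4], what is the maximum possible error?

Bisection error bound: |error| ≤ (b-a)/2^n
|error| ≤ (4 - 2)/2^12 = 2/2^12
|error| ≤ 0.0004882812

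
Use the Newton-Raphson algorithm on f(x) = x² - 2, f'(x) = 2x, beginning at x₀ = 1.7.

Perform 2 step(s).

f(x) = x² - 2
f'(x) = 2x
x₀ = 1.7

Newton-Raphson formula: x_{n+1} = x_n - f(x_n)/f'(x_n)

Iteration 1:
  f(1.700000) = 0.890000
  f'(1.700000) = 3.400000
  x_1 = 1.700000 - 0.890000/3.400000 = 1.438235
Iteration 2:
  f(1.438235) = 0.068521
  f'(1.438235) = 2.876471
  x_2 = 1.438235 - 0.068521/2.876471 = 1.414414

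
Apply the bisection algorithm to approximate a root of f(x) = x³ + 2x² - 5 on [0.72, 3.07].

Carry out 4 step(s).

f(x) = x³ + 2x² - 5
Initial interval: [0.72, 3.07]

Iteration 1:
  c_1 = (0.720000 + 3.070000)/2 = 1.895000
  f(c_1) = f(1.895000) = 8.987042
  f(a) × f(c) < 0, new interval: [0.720000, 1.895000]
Iteration 2:
  c_2 = (0.720000 + 1.895000)/2 = 1.307500
  f(c_2) = f(1.307500) = 0.654357
  f(a) × f(c) < 0, new interval: [0.720000, 1.307500]
Iteration 3:
  c_3 = (0.720000 + 1.307500)/2 = 1.013750
  f(c_3) = f(1.013750) = -1.902802
  f(a) × f(c) ≥ 0, new interval: [1.013750, 1.307500]
Iteration 4:
  c_4 = (1.013750 + 1.307500)/2 = 1.160625
  f(c_4) = f(1.160625) = -0.742479
  f(a) × f(c) ≥ 0, new interval: [1.160625, 1.307500]

After 4 iteration(s), the approximation is c_4 = 1.160625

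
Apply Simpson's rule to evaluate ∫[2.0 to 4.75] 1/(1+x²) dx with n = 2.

f(x) = 1/(1+x²)
a = 2.0, b = 4.75, n = 2
h = (b - a)/n = 1.375000

Simpson's rule: (h/3)[f(x₀) + 4f(x₁) + 2f(x₂) + ... + f(xₙ)]

x_0 = 2.0000, f(x_0) = 0.200000, coefficient = 1
x_1 = 3.3750, f(x_1) = 0.080706, coefficient = 4
x_2 = 4.7500, f(x_2) = 0.042440, coefficient = 1

I ≈ (1.375000/3) × 0.565265 = 0.259080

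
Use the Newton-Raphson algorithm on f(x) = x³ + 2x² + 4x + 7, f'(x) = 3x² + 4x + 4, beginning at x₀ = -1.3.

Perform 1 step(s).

f(x) = x³ + 2x² + 4x + 7
f'(x) = 3x² + 4x + 4
x₀ = -1.3

Newton-Raphson formula: x_{n+1} = x_n - f(x_n)/f'(x_n)

Iteration 1:
  f(-1.300000) = 2.983000
  f'(-1.300000) = 3.870000
  x_1 = -1.300000 - 2.983000/3.870000 = -2.070801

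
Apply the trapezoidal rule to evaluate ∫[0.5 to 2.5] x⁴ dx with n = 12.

f(x) = x⁴
a = 0.5, b = 2.5, n = 12
h = (b - a)/n = 0.166667

Trapezoidal rule: (h/2)[f(x₀) + 2f(x₁) + 2f(x₂) + ... + f(xₙ)]

x_0 = 0.5000, f(x_0) = 0.062500, coefficient = 1
x_1 = 0.6667, f(x_1) = 0.197531, coefficient = 2
x_2 = 0.8333, f(x_2) = 0.482253, coefficient = 2
x_3 = 1.0000, f(x_3) = 1.000000, coefficient = 2
x_4 = 1.1667, f(x_4) = 1.852623, coefficient = 2
x_5 = 1.3333, f(x_5) = 3.160494, coefficient = 2
x_6 = 1.5000, f(x_6) = 5.062500, coefficient = 2
x_7 = 1.6667, f(x_7) = 7.716049, coefficient = 2
x_8 = 1.8333, f(x_8) = 11.297068, coefficient = 2
x_9 = 2.0000, f(x_9) = 16.000000, coefficient = 2
x_10 = 2.1667, f(x_10) = 22.037809, coefficient = 2
x_11 = 2.3333, f(x_11) = 29.641975, coefficient = 2
x_12 = 2.5000, f(x_12) = 39.062500, coefficient = 1

I ≈ (0.166667/2) × 236.021605 = 19.668467
Exact value: 19.525000
Error: 0.143467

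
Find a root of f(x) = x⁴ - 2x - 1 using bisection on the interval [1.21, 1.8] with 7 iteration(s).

f(x) = x⁴ - 2x - 1
Initial interval: [1.21, 1.8]

Iteration 1:
  c_1 = (1.210000 + 1.800000)/2 = 1.505000
  f(c_1) = f(1.505000) = 1.120338
  f(a) × f(c) < 0, new interval: [1.210000, 1.505000]
Iteration 2:
  c_2 = (1.210000 + 1.505000)/2 = 1.357500
  f(c_2) = f(1.357500) = -0.319065
  f(a) × f(c) ≥ 0, new interval: [1.357500, 1.505000]
Iteration 3:
  c_3 = (1.357500 + 1.505000)/2 = 1.431250
  f(c_3) = f(1.431250) = 0.333756
  f(a) × f(c) < 0, new interval: [1.357500, 1.431250]
Iteration 4:
  c_4 = (1.357500 + 1.431250)/2 = 1.394375
  f(c_4) = f(1.394375) = -0.008519
  f(a) × f(c) ≥ 0, new interval: [1.394375, 1.431250]
Iteration 5:
  c_5 = (1.394375 + 1.431250)/2 = 1.412812
  f(c_5) = f(1.412812) = 0.158547
  f(a) × f(c) < 0, new interval: [1.394375, 1.412812]
Iteration 6:
  c_6 = (1.394375 + 1.412812)/2 = 1.403594
  f(c_6) = f(1.403594) = 0.074010
  f(a) × f(c) < 0, new interval: [1.394375, 1.403594]
Iteration 7:
  c_7 = (1.394375 + 1.403594)/2 = 1.398984
  f(c_7) = f(1.398984) = 0.032496
  f(a) × f(c) < 0, new interval: [1.394375, 1.398984]

After 7 iteration(s), the approximation is c_7 = 1.398984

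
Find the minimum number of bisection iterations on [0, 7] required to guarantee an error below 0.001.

We need (b-a)/2^n ≤ 0.001
(7 - 0)/2^n ≤ 0.001
7/2^n ≤ 0.001
2^n ≥ 7000
n ≥ log₂(7000) = 12.77
n ≥ 13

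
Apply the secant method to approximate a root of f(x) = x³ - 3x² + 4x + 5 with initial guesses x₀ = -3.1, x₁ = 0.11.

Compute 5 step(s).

f(x) = x³ - 3x² + 4x + 5
x₀ = -3.1, x₁ = 0.11

Secant formula: x_{n+1} = x_n - f(x_n)(x_n - x_{n-1})/(f(x_n) - f(x_{n-1}))

Iteration 1:
  f(-3.100000) = -66.021000
  f(0.110000) = 5.405031
  x_2 = 0.110000 - 5.405031×(0.110000 - (-3.100000))/(5.405031 - (-66.021000))
       = -0.132911
Iteration 2:
  f(0.110000) = 5.405031
  f(-0.132911) = 4.413013
  x_3 = -0.132911 - 4.413013×(-0.132911 - 0.110000)/(4.413013 - 5.405031)
       = -1.213505
Iteration 3:
  f(-0.132911) = 4.413013
  f(-1.213505) = -6.058800
  x_4 = -1.213505 - (-6.058800)×(-1.213505 - (-0.132911))/(-6.058800 - 4.413013)
       = -0.588293
Iteration 4:
  f(-1.213505) = -6.058800
  f(-0.588293) = 1.404962
  x_5 = -0.588293 - 1.404962×(-0.588293 - (-1.213505))/(1.404962 - (-6.058800))
       = -0.705981
Iteration 5:
  f(-0.588293) = 1.404962
  f(-0.705981) = 0.328978
  x_6 = -0.705981 - 0.328978×(-0.705981 - (-0.588293))/(0.328978 - 1.404962)
       = -0.741964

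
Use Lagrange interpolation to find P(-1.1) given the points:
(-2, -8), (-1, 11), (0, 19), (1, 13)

Lagrange interpolation formula:
P(x) = Σ yᵢ × Lᵢ(x)
where Lᵢ(x) = Π_{j≠i} (x - xⱼ)/(xᵢ - xⱼ)

L_0(-1.1) = (-1.1 - (-1))/(-2 - (-1)) × (-1.1 - 0)/(-2 - 0) × (-1.1 - 1)/(-2 - 1) = 0.038500
L_1(-1.1) = (-1.1 - (-2))/(-1 - (-2)) × (-1.1 - 0)/(-1 - 0) × (-1.1 - 1)/(-1 - 1) = 1.039500
L_2(-1.1) = (-1.1 - (-2))/(0 - (-2)) × (-1.1 - (-1))/(0 - (-1)) × (-1.1 - 1)/(0 - 1) = -0.094500
L_3(-1.1) = (-1.1 - (-2))/(1 - (-2)) × (-1.1 - (-1))/(1 - (-1)) × (-1.1 - 0)/(1 - 0) = 0.016500

P(-1.1) = (-8)×L_0(-1.1) + 11×L_1(-1.1) + 19×L_2(-1.1) + 13×L_3(-1.1)
P(-1.1) = 9.545500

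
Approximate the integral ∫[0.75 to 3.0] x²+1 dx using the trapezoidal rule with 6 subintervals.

f(x) = x²+1
a = 0.75, b = 3.0, n = 6
h = (b - a)/n = 0.375000

Trapezoidal rule: (h/2)[f(x₀) + 2f(x₁) + 2f(x₂) + ... + f(xₙ)]

x_0 = 0.7500, f(x_0) = 1.562500, coefficient = 1
x_1 = 1.1250, f(x_1) = 2.265625, coefficient = 2
x_2 = 1.5000, f(x_2) = 3.250000, coefficient = 2
x_3 = 1.8750, f(x_3) = 4.515625, coefficient = 2
x_4 = 2.2500, f(x_4) = 6.062500, coefficient = 2
x_5 = 2.6250, f(x_5) = 7.890625, coefficient = 2
x_6 = 3.0000, f(x_6) = 10.000000, coefficient = 1

I ≈ (0.375000/2) × 59.531250 = 11.162109
Exact value: 11.109375
Error: 0.052734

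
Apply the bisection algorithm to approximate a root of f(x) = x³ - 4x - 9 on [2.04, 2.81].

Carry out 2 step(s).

f(x) = x³ - 4x - 9
Initial interval: [2.04, 2.81]

Iteration 1:
  c_1 = (2.040000 + 2.810000)/2 = 2.425000
  f(c_1) = f(2.425000) = -4.439484
  f(a) × f(c) ≥ 0, new interval: [2.425000, 2.810000]
Iteration 2:
  c_2 = (2.425000 + 2.810000)/2 = 2.617500
  f(c_2) = f(2.617500) = -1.536706
  f(a) × f(c) ≥ 0, new interval: [2.617500, 2.810000]

After 2 iteration(s), the approximation is c_2 = 2.617500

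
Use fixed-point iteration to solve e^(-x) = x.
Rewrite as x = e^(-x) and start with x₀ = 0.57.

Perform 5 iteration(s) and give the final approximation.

Equation: e^(-x) = x
Fixed-point form: x = e^(-x)
x₀ = 0.57

x_1 = g(0.570000) = 0.565525
x_2 = g(0.565525) = 0.568062
x_3 = g(0.568062) = 0.566623
x_4 = g(0.566623) = 0.567439
x_5 = g(0.567439) = 0.566976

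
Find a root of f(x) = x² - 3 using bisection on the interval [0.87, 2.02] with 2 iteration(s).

f(x) = x² - 3
Initial interval: [0.87, 2.02]

Iteration 1:
  c_1 = (0.870000 + 2.020000)/2 = 1.445000
  f(c_1) = f(1.445000) = -0.911975
  f(a) × f(c) ≥ 0, new interval: [1.445000, 2.020000]
Iteration 2:
  c_2 = (1.445000 + 2.020000)/2 = 1.732500
  f(c_2) = f(1.732500) = 0.001556
  f(a) × f(c) < 0, new interval: [1.445000, 1.732500]

After 2 iteration(s), the approximation is c_2 = 1.732500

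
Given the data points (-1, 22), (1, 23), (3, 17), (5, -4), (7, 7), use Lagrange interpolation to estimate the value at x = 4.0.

Lagrange interpolation formula:
P(x) = Σ yᵢ × Lᵢ(x)
where Lᵢ(x) = Π_{j≠i} (x - xⱼ)/(xᵢ - xⱼ)

L_0(4.0) = (4.0 - 1)/(-1 - 1) × (4.0 - 3)/(-1 - 3) × (4.0 - 5)/(-1 - 5) × (4.0 - 7)/(-1 - 7) = 0.023438
L_1(4.0) = (4.0 - (-1))/(1 - (-1)) × (4.0 - 3)/(1 - 3) × (4.0 - 5)/(1 - 5) × (4.0 - 7)/(1 - 7) = -0.156250
L_2(4.0) = (4.0 - (-1))/(3 - (-1)) × (4.0 - 1)/(3 - 1) × (4.0 - 5)/(3 - 5) × (4.0 - 7)/(3 - 7) = 0.703125
L_3(4.0) = (4.0 - (-1))/(5 - (-1)) × (4.0 - 1)/(5 - 1) × (4.0 - 3)/(5 - 3) × (4.0 - 7)/(5 - 7) = 0.468750
L_4(4.0) = (4.0 - (-1))/(7 - (-1)) × (4.0 - 1)/(7 - 1) × (4.0 - 3)/(7 - 3) × (4.0 - 5)/(7 - 5) = -0.039062

P(4.0) = 22×L_0(4.0) + 23×L_1(4.0) + 17×L_2(4.0) + (-4)×L_3(4.0) + 7×L_4(4.0)
P(4.0) = 6.726562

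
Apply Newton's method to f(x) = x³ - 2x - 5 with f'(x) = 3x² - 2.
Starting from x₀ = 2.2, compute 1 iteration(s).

f(x) = x³ - 2x - 5
f'(x) = 3x² - 2
x₀ = 2.2

Newton-Raphson formula: x_{n+1} = x_n - f(x_n)/f'(x_n)

Iteration 1:
  f(2.200000) = 1.248000
  f'(2.200000) = 12.520000
  x_1 = 2.200000 - 1.248000/12.520000 = 2.100319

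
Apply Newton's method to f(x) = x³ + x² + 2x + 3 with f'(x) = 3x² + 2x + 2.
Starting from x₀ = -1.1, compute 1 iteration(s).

f(x) = x³ + x² + 2x + 3
f'(x) = 3x² + 2x + 2
x₀ = -1.1

Newton-Raphson formula: x_{n+1} = x_n - f(x_n)/f'(x_n)

Iteration 1:
  f(-1.100000) = 0.679000
  f'(-1.100000) = 3.430000
  x_1 = -1.100000 - 0.679000/3.430000 = -1.297959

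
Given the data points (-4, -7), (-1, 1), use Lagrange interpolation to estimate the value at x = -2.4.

Lagrange interpolation formula:
P(x) = Σ yᵢ × Lᵢ(x)
where Lᵢ(x) = Π_{j≠i} (x - xⱼ)/(xᵢ - xⱼ)

L_0(-2.4) = (-2.4 - (-1))/(-4 - (-1)) = 0.466667
L_1(-2.4) = (-2.4 - (-4))/(-1 - (-4)) = 0.533333

P(-2.4) = (-7)×L_0(-2.4) + 1×L_1(-2.4)
P(-2.4) = -2.733333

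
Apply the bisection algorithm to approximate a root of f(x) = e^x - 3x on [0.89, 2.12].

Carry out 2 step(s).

f(x) = e^x - 3x
Initial interval: [0.89, 2.12]

Iteration 1:
  c_1 = (0.890000 + 2.120000)/2 = 1.505000
  f(c_1) = f(1.505000) = -0.010846
  f(a) × f(c) ≥ 0, new interval: [1.505000, 2.120000]
Iteration 2:
  c_2 = (1.505000 + 2.120000)/2 = 1.812500
  f(c_2) = f(1.812500) = 0.688243
  f(a) × f(c) < 0, new interval: [1.505000, 1.812500]

After 2 iteration(s), the approximation is c_2 = 1.812500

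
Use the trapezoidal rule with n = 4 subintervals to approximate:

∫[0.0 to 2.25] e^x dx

f(x) = e^x
a = 0.0, b = 2.25, n = 4
h = (b - a)/n = 0.562500

Trapezoidal rule: (h/2)[f(x₀) + 2f(x₁) + 2f(x₂) + ... + f(xₙ)]

x_0 = 0.0000, f(x_0) = 1.000000, coefficient = 1
x_1 = 0.5625, f(x_1) = 1.755055, coefficient = 2
x_2 = 1.1250, f(x_2) = 3.080217, coefficient = 2
x_3 = 1.6875, f(x_3) = 5.405949, coefficient = 2
x_4 = 2.2500, f(x_4) = 9.487736, coefficient = 1

I ≈ (0.562500/2) × 30.970177 = 8.710362
Exact value: 8.487736
Error: 0.222626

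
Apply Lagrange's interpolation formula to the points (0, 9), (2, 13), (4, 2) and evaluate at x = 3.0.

Lagrange interpolation formula:
P(x) = Σ yᵢ × Lᵢ(x)
where Lᵢ(x) = Π_{j≠i} (x - xⱼ)/(xᵢ - xⱼ)

L_0(3.0) = (3.0 - 2)/(0 - 2) × (3.0 - 4)/(0 - 4) = -0.125000
L_1(3.0) = (3.0 - 0)/(2 - 0) × (3.0 - 4)/(2 - 4) = 0.750000
L_2(3.0) = (3.0 - 0)/(4 - 0) × (3.0 - 2)/(4 - 2) = 0.375000

P(3.0) = 9×L_0(3.0) + 13×L_1(3.0) + 2×L_2(3.0)
P(3.0) = 9.375000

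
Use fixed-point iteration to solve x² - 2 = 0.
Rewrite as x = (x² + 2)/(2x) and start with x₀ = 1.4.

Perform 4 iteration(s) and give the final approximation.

Equation: x² - 2 = 0
Fixed-point form: x = (x² + 2)/(2x)
x₀ = 1.4

x_1 = g(1.400000) = 1.414286
x_2 = g(1.414286) = 1.414214
x_3 = g(1.414214) = 1.414214
x_4 = g(1.414214) = 1.414214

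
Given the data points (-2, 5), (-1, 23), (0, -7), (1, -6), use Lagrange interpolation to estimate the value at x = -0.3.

Lagrange interpolation formula:
P(x) = Σ yᵢ × Lᵢ(x)
where Lᵢ(x) = Π_{j≠i} (x - xⱼ)/(xᵢ - xⱼ)

L_0(-0.3) = (-0.3 - (-1))/(-2 - (-1)) × (-0.3 - 0)/(-2 - 0) × (-0.3 - 1)/(-2 - 1) = -0.045500
L_1(-0.3) = (-0.3 - (-2))/(-1 - (-2)) × (-0.3 - 0)/(-1 - 0) × (-0.3 - 1)/(-1 - 1) = 0.331500
L_2(-0.3) = (-0.3 - (-2))/(0 - (-2)) × (-0.3 - (-1))/(0 - (-1)) × (-0.3 - 1)/(0 - 1) = 0.773500
L_3(-0.3) = (-0.3 - (-2))/(1 - (-2)) × (-0.3 - (-1))/(1 - (-1)) × (-0.3 - 0)/(1 - 0) = -0.059500

P(-0.3) = 5×L_0(-0.3) + 23×L_1(-0.3) + (-7)×L_2(-0.3) + (-6)×L_3(-0.3)
P(-0.3) = 2.339500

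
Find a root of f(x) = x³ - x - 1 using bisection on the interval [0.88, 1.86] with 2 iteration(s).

f(x) = x³ - x - 1
Initial interval: [0.88, 1.86]

Iteration 1:
  c_1 = (0.880000 + 1.860000)/2 = 1.370000
  f(c_1) = f(1.370000) = 0.201353
  f(a) × f(c) < 0, new interval: [0.880000, 1.370000]
Iteration 2:
  c_2 = (0.880000 + 1.370000)/2 = 1.125000
  f(c_2) = f(1.125000) = -0.701172
  f(a) × f(c) ≥ 0, new interval: [1.125000, 1.370000]

After 2 iteration(s), the approximation is c_2 = 1.125000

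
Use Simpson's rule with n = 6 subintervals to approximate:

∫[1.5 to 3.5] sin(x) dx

f(x) = sin(x)
a = 1.5, b = 3.5, n = 6
h = (b - a)/n = 0.333333

Simpson's rule: (h/3)[f(x₀) + 4f(x₁) + 2f(x₂) + ... + f(xₙ)]

x_0 = 1.5000, f(x_0) = 0.997495, coefficient = 1
x_1 = 1.8333, f(x_1) = 0.965735, coefficient = 4
x_2 = 2.1667, f(x_2) = 0.827660, coefficient = 2
x_3 = 2.5000, f(x_3) = 0.598472, coefficient = 4
x_4 = 2.8333, f(x_4) = 0.303400, coefficient = 2
x_5 = 3.1667, f(x_5) = -0.025071, coefficient = 4
x_6 = 3.5000, f(x_6) = -0.350783, coefficient = 1

I ≈ (0.333333/3) × 9.065375 = 1.007264
Exact value: 1.007194
Error: 0.000070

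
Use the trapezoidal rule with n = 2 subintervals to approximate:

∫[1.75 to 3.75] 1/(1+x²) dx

f(x) = 1/(1+x²)
a = 1.75, b = 3.75, n = 2
h = (b - a)/n = 1.000000

Trapezoidal rule: (h/2)[f(x₀) + 2f(x₁) + 2f(x₂) + ... + f(xₙ)]

x_0 = 1.7500, f(x_0) = 0.246154, coefficient = 1
x_1 = 2.7500, f(x_1) = 0.116788, coefficient = 2
x_2 = 3.7500, f(x_2) = 0.066390, coefficient = 1

I ≈ (1.000000/2) × 0.546121 = 0.273060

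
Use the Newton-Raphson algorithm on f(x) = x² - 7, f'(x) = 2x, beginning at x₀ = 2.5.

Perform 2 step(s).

f(x) = x² - 7
f'(x) = 2x
x₀ = 2.5

Newton-Raphson formula: x_{n+1} = x_n - f(x_n)/f'(x_n)

Iteration 1:
  f(2.500000) = -0.750000
  f'(2.500000) = 5.000000
  x_1 = 2.500000 - (-0.750000)/5.000000 = 2.650000
Iteration 2:
  f(2.650000) = 0.022500
  f'(2.650000) = 5.300000
  x_2 = 2.650000 - 0.022500/5.300000 = 2.645755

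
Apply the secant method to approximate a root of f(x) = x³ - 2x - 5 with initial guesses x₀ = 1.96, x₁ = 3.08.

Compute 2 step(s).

f(x) = x³ - 2x - 5
x₀ = 1.96, x₁ = 3.08

Secant formula: x_{n+1} = x_n - f(x_n)(x_n - x_{n-1})/(f(x_n) - f(x_{n-1}))

Iteration 1:
  f(1.960000) = -1.390464
  f(3.080000) = 18.058112
  x_2 = 3.080000 - 18.058112×(3.080000 - 1.960000)/(18.058112 - (-1.390464))
       = 2.040074
Iteration 2:
  f(3.080000) = 18.058112
  f(2.040074) = -0.589563
  x_3 = 2.040074 - (-0.589563)×(2.040074 - 3.080000)/(-0.589563 - 18.058112)
       = 2.072952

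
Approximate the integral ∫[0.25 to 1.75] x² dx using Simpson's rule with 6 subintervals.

f(x) = x²
a = 0.25, b = 1.75, n = 6
h = (b - a)/n = 0.250000

Simpson's rule: (h/3)[f(x₀) + 4f(x₁) + 2f(x₂) + ... + f(xₙ)]

x_0 = 0.2500, f(x_0) = 0.062500, coefficient = 1
x_1 = 0.5000, f(x_1) = 0.250000, coefficient = 4
x_2 = 0.7500, f(x_2) = 0.562500, coefficient = 2
x_3 = 1.0000, f(x_3) = 1.000000, coefficient = 4
x_4 = 1.2500, f(x_4) = 1.562500, coefficient = 2
x_5 = 1.5000, f(x_5) = 2.250000, coefficient = 4
x_6 = 1.7500, f(x_6) = 3.062500, coefficient = 1

I ≈ (0.250000/3) × 21.375000 = 1.781250
Exact value: 1.781250
Error: 0.000000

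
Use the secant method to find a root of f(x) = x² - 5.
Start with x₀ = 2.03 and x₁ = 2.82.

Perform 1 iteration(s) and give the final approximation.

f(x) = x² - 5
x₀ = 2.03, x₁ = 2.82

Secant formula: x_{n+1} = x_n - f(x_n)(x_n - x_{n-1})/(f(x_n) - f(x_{n-1}))

Iteration 1:
  f(2.030000) = -0.879100
  f(2.820000) = 2.952400
  x_2 = 2.820000 - 2.952400×(2.820000 - 2.030000)/(2.952400 - (-0.879100))
       = 2.211258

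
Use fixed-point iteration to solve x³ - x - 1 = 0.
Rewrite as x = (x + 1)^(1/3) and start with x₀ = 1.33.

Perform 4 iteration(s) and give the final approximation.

Equation: x³ - x - 1 = 0
Fixed-point form: x = (x + 1)^(1/3)
x₀ = 1.33

x_1 = g(1.330000) = 1.325721
x_2 = g(1.325721) = 1.324908
x_3 = g(1.324908) = 1.324754
x_4 = g(1.324754) = 1.324725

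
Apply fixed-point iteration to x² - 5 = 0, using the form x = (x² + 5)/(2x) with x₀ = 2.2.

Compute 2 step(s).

Equation: x² - 5 = 0
Fixed-point form: x = (x² + 5)/(2x)
x₀ = 2.2

x_1 = g(2.200000) = 2.236364
x_2 = g(2.236364) = 2.236068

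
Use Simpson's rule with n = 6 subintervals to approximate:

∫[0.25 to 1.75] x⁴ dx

f(x) = x⁴
a = 0.25, b = 1.75, n = 6
h = (b - a)/n = 0.250000

Simpson's rule: (h/3)[f(x₀) + 4f(x₁) + 2f(x₂) + ... + f(xₙ)]

x_0 = 0.2500, f(x_0) = 0.003906, coefficient = 1
x_1 = 0.5000, f(x_1) = 0.062500, coefficient = 4
x_2 = 0.7500, f(x_2) = 0.316406, coefficient = 2
x_3 = 1.0000, f(x_3) = 1.000000, coefficient = 4
x_4 = 1.2500, f(x_4) = 2.441406, coefficient = 2
x_5 = 1.5000, f(x_5) = 5.062500, coefficient = 4
x_6 = 1.7500, f(x_6) = 9.378906, coefficient = 1

I ≈ (0.250000/3) × 39.398438 = 3.283203
Exact value: 3.282422
Error: 0.000781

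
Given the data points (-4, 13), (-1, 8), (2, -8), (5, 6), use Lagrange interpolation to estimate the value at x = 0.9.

Lagrange interpolation formula:
P(x) = Σ yᵢ × Lᵢ(x)
where Lᵢ(x) = Π_{j≠i} (x - xⱼ)/(xᵢ - xⱼ)

L_0(0.9) = (0.9 - (-1))/(-4 - (-1)) × (0.9 - 2)/(-4 - 2) × (0.9 - 5)/(-4 - 5) = -0.052895
L_1(0.9) = (0.9 - (-4))/(-1 - (-4)) × (0.9 - 2)/(-1 - 2) × (0.9 - 5)/(-1 - 5) = 0.409241
L_2(0.9) = (0.9 - (-4))/(2 - (-4)) × (0.9 - (-1))/(2 - (-1)) × (0.9 - 5)/(2 - 5) = 0.706870
L_3(0.9) = (0.9 - (-4))/(5 - (-4)) × (0.9 - (-1))/(5 - (-1)) × (0.9 - 2)/(5 - 2) = -0.063216

P(0.9) = 13×L_0(0.9) + 8×L_1(0.9) + (-8)×L_2(0.9) + 6×L_3(0.9)
P(0.9) = -3.447969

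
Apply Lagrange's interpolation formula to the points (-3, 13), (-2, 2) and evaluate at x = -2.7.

Lagrange interpolation formula:
P(x) = Σ yᵢ × Lᵢ(x)
where Lᵢ(x) = Π_{j≠i} (x - xⱼ)/(xᵢ - xⱼ)

L_0(-2.7) = (-2.7 - (-2))/(-3 - (-2)) = 0.700000
L_1(-2.7) = (-2.7 - (-3))/(-2 - (-3)) = 0.300000

P(-2.7) = 13×L_0(-2.7) + 2×L_1(-2.7)
P(-2.7) = 9.700000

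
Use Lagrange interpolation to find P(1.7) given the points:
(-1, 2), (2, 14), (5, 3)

Lagrange interpolation formula:
P(x) = Σ yᵢ × Lᵢ(x)
where Lᵢ(x) = Π_{j≠i} (x - xⱼ)/(xᵢ - xⱼ)

L_0(1.7) = (1.7 - 2)/(-1 - 2) × (1.7 - 5)/(-1 - 5) = 0.055000
L_1(1.7) = (1.7 - (-1))/(2 - (-1)) × (1.7 - 5)/(2 - 5) = 0.990000
L_2(1.7) = (1.7 - (-1))/(5 - (-1)) × (1.7 - 2)/(5 - 2) = -0.045000

P(1.7) = 2×L_0(1.7) + 14×L_1(1.7) + 3×L_2(1.7)
P(1.7) = 13.835000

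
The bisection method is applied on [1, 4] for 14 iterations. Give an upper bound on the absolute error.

Bisection error bound: |error| ≤ (b-a)/2^n
|error| ≤ (4 - 1)/2^14 = 3/2^14
|error| ≤ 0.0001831055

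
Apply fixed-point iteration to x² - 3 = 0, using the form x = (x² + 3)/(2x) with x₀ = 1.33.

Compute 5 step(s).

Equation: x² - 3 = 0
Fixed-point form: x = (x² + 3)/(2x)
x₀ = 1.33

x_1 = g(1.330000) = 1.792820
x_2 = g(1.792820) = 1.733081
x_3 = g(1.733081) = 1.732051
x_4 = g(1.732051) = 1.732051
x_5 = g(1.732051) = 1.732051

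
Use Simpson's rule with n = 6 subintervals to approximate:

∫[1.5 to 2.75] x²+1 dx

f(x) = x²+1
a = 1.5, b = 2.75, n = 6
h = (b - a)/n = 0.208333

Simpson's rule: (h/3)[f(x₀) + 4f(x₁) + 2f(x₂) + ... + f(xₙ)]

x_0 = 1.5000, f(x_0) = 3.250000, coefficient = 1
x_1 = 1.7083, f(x_1) = 3.918403, coefficient = 4
x_2 = 1.9167, f(x_2) = 4.673611, coefficient = 2
x_3 = 2.1250, f(x_3) = 5.515625, coefficient = 4
x_4 = 2.3333, f(x_4) = 6.444444, coefficient = 2
x_5 = 2.5417, f(x_5) = 7.460069, coefficient = 4
x_6 = 2.7500, f(x_6) = 8.562500, coefficient = 1

I ≈ (0.208333/3) × 101.625000 = 7.057292
Exact value: 7.057292
Error: 0.000000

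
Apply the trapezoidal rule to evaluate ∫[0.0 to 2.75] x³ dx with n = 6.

f(x) = x³
a = 0.0, b = 2.75, n = 6
h = (b - a)/n = 0.458333

Trapezoidal rule: (h/2)[f(x₀) + 2f(x₁) + 2f(x₂) + ... + f(xₙ)]

x_0 = 0.0000, f(x_0) = 0.000000, coefficient = 1
x_1 = 0.4583, f(x_1) = 0.096282, coefficient = 2
x_2 = 0.9167, f(x_2) = 0.770255, coefficient = 2
x_3 = 1.3750, f(x_3) = 2.599609, coefficient = 2
x_4 = 1.8333, f(x_4) = 6.162037, coefficient = 2
x_5 = 2.2917, f(x_5) = 12.035229, coefficient = 2
x_6 = 2.7500, f(x_6) = 20.796875, coefficient = 1

I ≈ (0.458333/2) × 64.123698 = 14.695014
Exact value: 14.297852
Error: 0.397163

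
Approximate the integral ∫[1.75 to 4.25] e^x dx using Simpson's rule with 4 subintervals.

f(x) = e^x
a = 1.75, b = 4.25, n = 4
h = (b - a)/n = 0.625000

Simpson's rule: (h/3)[f(x₀) + 4f(x₁) + 2f(x₂) + ... + f(xₙ)]

x_0 = 1.7500, f(x_0) = 5.754603, coefficient = 1
x_1 = 2.3750, f(x_1) = 10.751013, coefficient = 4
x_2 = 3.0000, f(x_2) = 20.085537, coefficient = 2
x_3 = 3.6250, f(x_3) = 37.524723, coefficient = 4
x_4 = 4.2500, f(x_4) = 70.105412, coefficient = 1

I ≈ (0.625000/3) × 309.134034 = 64.402924
Exact value: 64.350810
Error: 0.052114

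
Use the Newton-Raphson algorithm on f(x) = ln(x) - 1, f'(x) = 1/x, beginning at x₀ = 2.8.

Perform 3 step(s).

f(x) = ln(x) - 1
f'(x) = 1/x
x₀ = 2.8

Newton-Raphson formula: x_{n+1} = x_n - f(x_n)/f'(x_n)

Iteration 1:
  f(2.800000) = 0.029619
  f'(2.800000) = 0.357143
  x_1 = 2.800000 - 0.029619/0.357143 = 2.717066
Iteration 2:
  f(2.717066) = -0.000448
  f'(2.717066) = 0.368044
  x_2 = 2.717066 - (-0.000448)/0.368044 = 2.718282
Iteration 3:
  f(2.718282) = 0.000000
  f'(2.718282) = 0.367879
  x_3 = 2.718282 - 0.000000/0.367879 = 2.718282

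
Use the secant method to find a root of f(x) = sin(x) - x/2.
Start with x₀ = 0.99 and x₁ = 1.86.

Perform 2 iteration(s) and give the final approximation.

f(x) = sin(x) - x/2
x₀ = 0.99, x₁ = 1.86

Secant formula: x_{n+1} = x_n - f(x_n)(x_n - x_{n-1})/(f(x_n) - f(x_{n-1}))

Iteration 1:
  f(0.990000) = 0.341026
  f(1.860000) = 0.028471
  x_2 = 1.860000 - 0.028471×(1.860000 - 0.990000)/(0.028471 - 0.341026)
       = 1.939250
Iteration 2:
  f(1.860000) = 0.028471
  f(1.939250) = -0.036740
  x_3 = 1.939250 - (-0.036740)×(1.939250 - 1.860000)/(-0.036740 - 0.028471)
       = 1.894601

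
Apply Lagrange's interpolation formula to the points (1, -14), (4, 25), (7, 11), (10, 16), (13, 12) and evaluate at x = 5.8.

Lagrange interpolation formula:
P(x) = Σ yᵢ × Lᵢ(x)
where Lᵢ(x) = Π_{j≠i} (x - xⱼ)/(xᵢ - xⱼ)

L_0(5.8) = (5.8 - 4)/(1 - 4) × (5.8 - 7)/(1 - 7) × (5.8 - 10)/(1 - 10) × (5.8 - 13)/(1 - 13) = -0.033600
L_1(5.8) = (5.8 - 1)/(4 - 1) × (5.8 - 7)/(4 - 7) × (5.8 - 10)/(4 - 10) × (5.8 - 13)/(4 - 13) = 0.358400
L_2(5.8) = (5.8 - 1)/(7 - 1) × (5.8 - 4)/(7 - 4) × (5.8 - 10)/(7 - 10) × (5.8 - 13)/(7 - 13) = 0.806400
L_3(5.8) = (5.8 - 1)/(10 - 1) × (5.8 - 4)/(10 - 4) × (5.8 - 7)/(10 - 7) × (5.8 - 13)/(10 - 13) = -0.153600
L_4(5.8) = (5.8 - 1)/(13 - 1) × (5.8 - 4)/(13 - 4) × (5.8 - 7)/(13 - 7) × (5.8 - 10)/(13 - 10) = 0.022400

P(5.8) = (-14)×L_0(5.8) + 25×L_1(5.8) + 11×L_2(5.8) + 16×L_3(5.8) + 12×L_4(5.8)
P(5.8) = 16.112000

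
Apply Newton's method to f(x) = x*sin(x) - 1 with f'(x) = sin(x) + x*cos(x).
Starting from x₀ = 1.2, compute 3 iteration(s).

f(x) = x*sin(x) - 1
f'(x) = sin(x) + x*cos(x)
x₀ = 1.2

Newton-Raphson formula: x_{n+1} = x_n - f(x_n)/f'(x_n)

Iteration 1:
  f(1.200000) = 0.118447
  f'(1.200000) = 1.366868
  x_1 = 1.200000 - 0.118447/1.366868 = 1.113344
Iteration 2:
  f(1.113344) = -0.001129
  f'(1.113344) = 1.388904
  x_2 = 1.113344 - (-0.001129)/1.388904 = 1.114157
Iteration 3:
  f(1.114157) = 0.000000
  f'(1.114157) = 1.388809
  x_3 = 1.114157 - 0.000000/1.388809 = 1.114157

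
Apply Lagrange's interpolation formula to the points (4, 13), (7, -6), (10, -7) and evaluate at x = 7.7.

Lagrange interpolation formula:
P(x) = Σ yᵢ × Lᵢ(x)
where Lᵢ(x) = Π_{j≠i} (x - xⱼ)/(xᵢ - xⱼ)

L_0(7.7) = (7.7 - 7)/(4 - 7) × (7.7 - 10)/(4 - 10) = -0.089444
L_1(7.7) = (7.7 - 4)/(7 - 4) × (7.7 - 10)/(7 - 10) = 0.945556
L_2(7.7) = (7.7 - 4)/(10 - 4) × (7.7 - 7)/(10 - 7) = 0.143889

P(7.7) = 13×L_0(7.7) + (-6)×L_1(7.7) + (-7)×L_2(7.7)
P(7.7) = -7.843333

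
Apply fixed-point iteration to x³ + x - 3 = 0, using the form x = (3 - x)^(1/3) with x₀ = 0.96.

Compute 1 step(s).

Equation: x³ + x - 3 = 0
Fixed-point form: x = (3 - x)^(1/3)
x₀ = 0.96

x_1 = g(0.960000) = 1.268265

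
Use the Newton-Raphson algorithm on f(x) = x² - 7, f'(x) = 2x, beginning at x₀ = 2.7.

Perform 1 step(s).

f(x) = x² - 7
f'(x) = 2x
x₀ = 2.7

Newton-Raphson formula: x_{n+1} = x_n - f(x_n)/f'(x_n)

Iteration 1:
  f(2.700000) = 0.290000
  f'(2.700000) = 5.400000
  x_1 = 2.700000 - 0.290000/5.400000 = 2.646296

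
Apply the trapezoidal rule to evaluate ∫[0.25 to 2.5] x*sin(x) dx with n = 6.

f(x) = x*sin(x)
a = 0.25, b = 2.5, n = 6
h = (b - a)/n = 0.375000

Trapezoidal rule: (h/2)[f(x₀) + 2f(x₁) + 2f(x₂) + ... + f(xₙ)]

x_0 = 0.2500, f(x_0) = 0.061851, coefficient = 1
x_1 = 0.6250, f(x_1) = 0.365686, coefficient = 2
x_2 = 1.0000, f(x_2) = 0.841471, coefficient = 2
x_3 = 1.3750, f(x_3) = 1.348728, coefficient = 2
x_4 = 1.7500, f(x_4) = 1.721975, coefficient = 2
x_5 = 2.1250, f(x_5) = 1.806930, coefficient = 2
x_6 = 2.5000, f(x_6) = 1.496180, coefficient = 1

I ≈ (0.375000/2) × 13.727611 = 2.573927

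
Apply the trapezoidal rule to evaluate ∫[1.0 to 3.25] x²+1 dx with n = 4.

f(x) = x²+1
a = 1.0, b = 3.25, n = 4
h = (b - a)/n = 0.562500

Trapezoidal rule: (h/2)[f(x₀) + 2f(x₁) + 2f(x₂) + ... + f(xₙ)]

x_0 = 1.0000, f(x_0) = 2.000000, coefficient = 1
x_1 = 1.5625, f(x_1) = 3.441406, coefficient = 2
x_2 = 2.1250, f(x_2) = 5.515625, coefficient = 2
x_3 = 2.6875, f(x_3) = 8.222656, coefficient = 2
x_4 = 3.2500, f(x_4) = 11.562500, coefficient = 1

I ≈ (0.562500/2) × 47.921875 = 13.478027
Exact value: 13.359375
Error: 0.118652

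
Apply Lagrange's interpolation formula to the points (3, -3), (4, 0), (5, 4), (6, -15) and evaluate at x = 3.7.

Lagrange interpolation formula:
P(x) = Σ yᵢ × Lᵢ(x)
where Lᵢ(x) = Π_{j≠i} (x - xⱼ)/(xᵢ - xⱼ)

L_0(3.7) = (3.7 - 4)/(3 - 4) × (3.7 - 5)/(3 - 5) × (3.7 - 6)/(3 - 6) = 0.149500
L_1(3.7) = (3.7 - 3)/(4 - 3) × (3.7 - 5)/(4 - 5) × (3.7 - 6)/(4 - 6) = 1.046500
L_2(3.7) = (3.7 - 3)/(5 - 3) × (3.7 - 4)/(5 - 4) × (3.7 - 6)/(5 - 6) = -0.241500
L_3(3.7) = (3.7 - 3)/(6 - 3) × (3.7 - 4)/(6 - 4) × (3.7 - 5)/(6 - 5) = 0.045500

P(3.7) = (-3)×L_0(3.7) + 0×L_1(3.7) + 4×L_2(3.7) + (-15)×L_3(3.7)
P(3.7) = -2.097000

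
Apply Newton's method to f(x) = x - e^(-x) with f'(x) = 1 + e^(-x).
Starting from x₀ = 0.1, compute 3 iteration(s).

f(x) = x - e^(-x)
f'(x) = 1 + e^(-x)
x₀ = 0.1

Newton-Raphson formula: x_{n+1} = x_n - f(x_n)/f'(x_n)

Iteration 1:
  f(0.100000) = -0.804837
  f'(0.100000) = 1.904837
  x_1 = 0.100000 - (-0.804837)/1.904837 = 0.522523
Iteration 2:
  f(0.522523) = -0.070500
  f'(0.522523) = 1.593023
  x_2 = 0.522523 - (-0.070500)/1.593023 = 0.566778
Iteration 3:
  f(0.566778) = -0.000572
  f'(0.566778) = 1.567350
  x_3 = 0.566778 - (-0.000572)/1.567350 = 0.567143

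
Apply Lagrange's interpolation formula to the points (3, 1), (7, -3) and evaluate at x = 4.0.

Lagrange interpolation formula:
P(x) = Σ yᵢ × Lᵢ(x)
where Lᵢ(x) = Π_{j≠i} (x - xⱼ)/(xᵢ - xⱼ)

L_0(4.0) = (4.0 - 7)/(3 - 7) = 0.750000
L_1(4.0) = (4.0 - 3)/(7 - 3) = 0.250000

P(4.0) = 1×L_0(4.0) + (-3)×L_1(4.0)
P(4.0) = 0.000000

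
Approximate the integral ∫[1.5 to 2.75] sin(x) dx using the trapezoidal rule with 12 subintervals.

f(x) = sin(x)
a = 1.5, b = 2.75, n = 12
h = (b - a)/n = 0.104167

Trapezoidal rule: (h/2)[f(x₀) + 2f(x₁) + 2f(x₂) + ... + f(xₙ)]

x_0 = 1.5000, f(x_0) = 0.997495, coefficient = 1
x_1 = 1.6042, f(x_1) = 0.999443, coefficient = 2
x_2 = 1.7083, f(x_2) = 0.990557, coefficient = 2
x_3 = 1.8125, f(x_3) = 0.970932, coefficient = 2
x_4 = 1.9167, f(x_4) = 0.940781, coefficient = 2
x_5 = 2.0208, f(x_5) = 0.900431, coefficient = 2
x_6 = 2.1250, f(x_6) = 0.850320, coefficient = 2
x_7 = 2.2292, f(x_7) = 0.790990, coefficient = 2
x_8 = 2.3333, f(x_8) = 0.723086, coefficient = 2
x_9 = 2.4375, f(x_9) = 0.647343, coefficient = 2
x_10 = 2.5417, f(x_10) = 0.564581, coefficient = 2
x_11 = 2.6458, f(x_11) = 0.475700, coefficient = 2
x_12 = 2.7500, f(x_12) = 0.381661, coefficient = 1

I ≈ (0.104167/2) × 19.087482 = 0.994140
Exact value: 0.995040
Error: 0.000900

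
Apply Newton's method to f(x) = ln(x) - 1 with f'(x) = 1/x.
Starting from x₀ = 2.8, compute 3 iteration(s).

f(x) = ln(x) - 1
f'(x) = 1/x
x₀ = 2.8

Newton-Raphson formula: x_{n+1} = x_n - f(x_n)/f'(x_n)

Iteration 1:
  f(2.800000) = 0.029619
  f'(2.800000) = 0.357143
  x_1 = 2.800000 - 0.029619/0.357143 = 2.717066
Iteration 2:
  f(2.717066) = -0.000448
  f'(2.717066) = 0.368044
  x_2 = 2.717066 - (-0.000448)/0.368044 = 2.718282
Iteration 3:
  f(2.718282) = 0.000000
  f'(2.718282) = 0.367879
  x_3 = 2.718282 - 0.000000/0.367879 = 2.718282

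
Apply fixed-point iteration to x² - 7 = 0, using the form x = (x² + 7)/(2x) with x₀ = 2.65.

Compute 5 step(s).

Equation: x² - 7 = 0
Fixed-point form: x = (x² + 7)/(2x)
x₀ = 2.65

x_1 = g(2.650000) = 2.645755
x_2 = g(2.645755) = 2.645751
x_3 = g(2.645751) = 2.645751
x_4 = g(2.645751) = 2.645751
x_5 = g(2.645751) = 2.645751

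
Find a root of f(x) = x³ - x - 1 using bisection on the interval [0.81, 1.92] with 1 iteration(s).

f(x) = x³ - x - 1
Initial interval: [0.81, 1.92]

Iteration 1:
  c_1 = (0.810000 + 1.920000)/2 = 1.365000
  f(c_1) = f(1.365000) = 0.178302
  f(a) × f(c) < 0, new interval: [0.810000, 1.365000]

After 1 iteration(s), the approximation is c_1 = 1.365000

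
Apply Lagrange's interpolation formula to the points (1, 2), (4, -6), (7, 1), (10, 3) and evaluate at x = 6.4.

Lagrange interpolation formula:
P(x) = Σ yᵢ × Lᵢ(x)
where Lᵢ(x) = Π_{j≠i} (x - xⱼ)/(xᵢ - xⱼ)

L_0(6.4) = (6.4 - 4)/(1 - 4) × (6.4 - 7)/(1 - 7) × (6.4 - 10)/(1 - 10) = -0.032000
L_1(6.4) = (6.4 - 1)/(4 - 1) × (6.4 - 7)/(4 - 7) × (6.4 - 10)/(4 - 10) = 0.216000
L_2(6.4) = (6.4 - 1)/(7 - 1) × (6.4 - 4)/(7 - 4) × (6.4 - 10)/(7 - 10) = 0.864000
L_3(6.4) = (6.4 - 1)/(10 - 1) × (6.4 - 4)/(10 - 4) × (6.4 - 7)/(10 - 7) = -0.048000

P(6.4) = 2×L_0(6.4) + (-6)×L_1(6.4) + 1×L_2(6.4) + 3×L_3(6.4)
P(6.4) = -0.640000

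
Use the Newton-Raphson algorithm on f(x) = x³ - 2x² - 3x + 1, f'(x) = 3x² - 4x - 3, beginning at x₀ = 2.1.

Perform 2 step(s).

f(x) = x³ - 2x² - 3x + 1
f'(x) = 3x² - 4x - 3
x₀ = 2.1

Newton-Raphson formula: x_{n+1} = x_n - f(x_n)/f'(x_n)

Iteration 1:
  f(2.100000) = -4.859000
  f'(2.100000) = 1.830000
  x_1 = 2.100000 - (-4.859000)/1.830000 = 4.755191
Iteration 2:
  f(4.755191) = 49.034381
  f'(4.755191) = 45.814767
  x_2 = 4.755191 - 49.034381/45.814767 = 3.684917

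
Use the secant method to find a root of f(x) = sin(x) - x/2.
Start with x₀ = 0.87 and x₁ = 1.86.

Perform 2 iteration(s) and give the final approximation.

f(x) = sin(x) - x/2
x₀ = 0.87, x₁ = 1.86

Secant formula: x_{n+1} = x_n - f(x_n)(x_n - x_{n-1})/(f(x_n) - f(x_{n-1}))

Iteration 1:
  f(0.870000) = 0.329329
  f(1.860000) = 0.028471
  x_2 = 1.860000 - 0.028471×(1.860000 - 0.870000)/(0.028471 - 0.329329)
       = 1.953687
Iteration 2:
  f(1.860000) = 0.028471
  f(1.953687) = -0.049255
  x_3 = 1.953687 - (-0.049255)×(1.953687 - 1.860000)/(-0.049255 - 0.028471)
       = 1.894318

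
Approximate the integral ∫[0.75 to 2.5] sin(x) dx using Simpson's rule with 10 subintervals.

f(x) = sin(x)
a = 0.75, b = 2.5, n = 10
h = (b - a)/n = 0.175000

Simpson's rule: (h/3)[f(x₀) + 4f(x₁) + 2f(x₂) + ... + f(xₙ)]

x_0 = 0.7500, f(x_0) = 0.681639, coefficient = 1
x_1 = 0.9250, f(x_1) = 0.798621, coefficient = 4
x_2 = 1.1000, f(x_2) = 0.891207, coefficient = 2
x_3 = 1.2750, f(x_3) = 0.956570, coefficient = 4
x_4 = 1.4500, f(x_4) = 0.992713, coefficient = 2
x_5 = 1.6250, f(x_5) = 0.998531, coefficient = 4
x_6 = 1.8000, f(x_6) = 0.973848, coefficient = 2
x_7 = 1.9750, f(x_7) = 0.919416, coefficient = 4
x_8 = 2.1500, f(x_8) = 0.836899, coefficient = 2
x_9 = 2.3250, f(x_9) = 0.728817, coefficient = 4
x_10 = 2.5000, f(x_10) = 0.598472, coefficient = 1

I ≈ (0.175000/3) × 26.277266 = 1.532841
Exact value: 1.532832
Error: 0.000008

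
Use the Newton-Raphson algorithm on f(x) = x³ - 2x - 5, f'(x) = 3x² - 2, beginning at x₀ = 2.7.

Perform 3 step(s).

f(x) = x³ - 2x - 5
f'(x) = 3x² - 2
x₀ = 2.7

Newton-Raphson formula: x_{n+1} = x_n - f(x_n)/f'(x_n)

Iteration 1:
  f(2.700000) = 9.283000
  f'(2.700000) = 19.870000
  x_1 = 2.700000 - 9.283000/19.870000 = 2.232813
Iteration 2:
  f(2.232813) = 1.665964
  f'(2.232813) = 12.956366
  x_2 = 2.232813 - 1.665964/12.956366 = 2.104231
Iteration 3:
  f(2.104231) = 0.108623
  f'(2.104231) = 11.283360
  x_3 = 2.104231 - 0.108623/11.283360 = 2.094604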